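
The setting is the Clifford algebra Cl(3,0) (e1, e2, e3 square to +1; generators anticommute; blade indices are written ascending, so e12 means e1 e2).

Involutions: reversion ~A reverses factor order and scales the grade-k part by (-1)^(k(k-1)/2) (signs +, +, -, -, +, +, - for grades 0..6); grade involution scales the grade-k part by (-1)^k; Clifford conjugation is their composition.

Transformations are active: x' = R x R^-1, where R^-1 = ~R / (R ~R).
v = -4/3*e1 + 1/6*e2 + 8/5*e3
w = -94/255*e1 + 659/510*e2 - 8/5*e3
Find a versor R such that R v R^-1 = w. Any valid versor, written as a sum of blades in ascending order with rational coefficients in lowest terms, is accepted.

Take R = v + w = -434/255*e1 + 124/85*e2. Because q(v) = q(w) = 3929/900, conjugation by R sends v exactly to w.
Answer: -434/255*e1 + 124/85*e2


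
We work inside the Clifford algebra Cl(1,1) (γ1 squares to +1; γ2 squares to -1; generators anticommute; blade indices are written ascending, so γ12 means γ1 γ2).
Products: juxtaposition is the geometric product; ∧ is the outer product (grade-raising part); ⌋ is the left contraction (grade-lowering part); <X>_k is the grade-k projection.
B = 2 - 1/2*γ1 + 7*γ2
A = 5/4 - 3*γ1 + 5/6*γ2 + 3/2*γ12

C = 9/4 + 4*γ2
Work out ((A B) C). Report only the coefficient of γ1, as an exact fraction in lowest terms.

step 1: -11/6 - 137/8*γ1 + 67/6*γ2 - 211/12*γ12
step 2: -1171/24 + 3053/96*γ1 + 427/24*γ2 - 1729/16*γ12
Answer: 3053/96


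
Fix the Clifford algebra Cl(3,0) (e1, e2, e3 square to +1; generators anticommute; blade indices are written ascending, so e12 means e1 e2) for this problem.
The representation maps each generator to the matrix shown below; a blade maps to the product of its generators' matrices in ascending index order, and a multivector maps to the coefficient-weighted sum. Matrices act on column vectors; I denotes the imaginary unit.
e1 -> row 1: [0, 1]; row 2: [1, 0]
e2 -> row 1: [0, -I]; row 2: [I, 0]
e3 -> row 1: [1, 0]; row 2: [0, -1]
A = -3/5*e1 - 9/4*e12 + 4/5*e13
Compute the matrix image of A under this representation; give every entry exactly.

Bivector images (products of the table entries): rho(e12) = rho(e1)rho(e2) = row 1: [I, 0]; row 2: [0, -I]; rho(e13) = rho(e1)rho(e3) = row 1: [0, -1]; row 2: [1, 0].
M = (-3/5)*rho(e1) + (-9/4)*rho(e12) + (4/5)*rho(e13), summed entrywise:
Answer: row 1: [-9*I/4, -7/5]; row 2: [1/5, 9*I/4]


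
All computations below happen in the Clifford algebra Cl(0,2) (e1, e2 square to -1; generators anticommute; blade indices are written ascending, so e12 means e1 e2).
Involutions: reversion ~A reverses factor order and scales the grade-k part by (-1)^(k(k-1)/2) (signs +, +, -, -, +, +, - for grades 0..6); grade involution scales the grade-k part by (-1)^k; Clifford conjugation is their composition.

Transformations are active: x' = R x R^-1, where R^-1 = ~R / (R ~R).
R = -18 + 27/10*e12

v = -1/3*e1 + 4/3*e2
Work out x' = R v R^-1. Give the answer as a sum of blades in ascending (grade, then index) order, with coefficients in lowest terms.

~R = -18 - 27/10*e12, and R ~R = 33129/100, so R^-1 = ~R / (33129/100).
R v = 12/5*e1 - 249/10*e2
Answer: 89/1227*e1 + 1684/1227*e2


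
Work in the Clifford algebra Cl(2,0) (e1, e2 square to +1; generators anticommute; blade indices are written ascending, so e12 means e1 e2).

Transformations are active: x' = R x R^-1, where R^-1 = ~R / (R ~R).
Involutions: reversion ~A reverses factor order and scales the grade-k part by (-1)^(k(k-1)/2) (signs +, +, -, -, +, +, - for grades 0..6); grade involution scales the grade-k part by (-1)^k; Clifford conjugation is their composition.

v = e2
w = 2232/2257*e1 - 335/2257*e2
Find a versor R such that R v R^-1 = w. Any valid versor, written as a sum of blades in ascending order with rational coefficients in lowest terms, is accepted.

Take R = v + w = 2232/2257*e1 + 1922/2257*e2. Because q(v) = q(w) = 1, conjugation by R sends v exactly to w.
Answer: 2232/2257*e1 + 1922/2257*e2


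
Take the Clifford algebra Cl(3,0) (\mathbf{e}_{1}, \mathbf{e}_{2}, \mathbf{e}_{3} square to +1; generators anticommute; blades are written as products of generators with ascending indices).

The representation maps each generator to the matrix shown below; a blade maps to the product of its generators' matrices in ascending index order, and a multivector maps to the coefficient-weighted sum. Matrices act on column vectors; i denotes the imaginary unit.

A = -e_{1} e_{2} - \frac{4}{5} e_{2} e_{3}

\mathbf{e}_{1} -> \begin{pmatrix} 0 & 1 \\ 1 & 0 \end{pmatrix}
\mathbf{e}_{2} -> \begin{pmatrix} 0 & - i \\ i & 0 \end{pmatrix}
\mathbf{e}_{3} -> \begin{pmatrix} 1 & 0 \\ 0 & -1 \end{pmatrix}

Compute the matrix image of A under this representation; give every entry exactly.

Bivector images (products of the table entries): rho(e_{1} e_{2}) = rho(\mathbf{e}_{1})rho(\mathbf{e}_{2}) = \begin{pmatrix} i & 0 \\ 0 & - i \end{pmatrix}; rho(e_{2} e_{3}) = rho(\mathbf{e}_{2})rho(\mathbf{e}_{3}) = \begin{pmatrix} 0 & i \\ i & 0 \end{pmatrix}.
M = (-1)*rho(e_{1} e_{2}) + (-\frac{4}{5})*rho(e_{2} e_{3}), summed entrywise:
Answer: \begin{pmatrix} - i & - \frac{4 i}{5} \\ - \frac{4 i}{5} & i \end{pmatrix}


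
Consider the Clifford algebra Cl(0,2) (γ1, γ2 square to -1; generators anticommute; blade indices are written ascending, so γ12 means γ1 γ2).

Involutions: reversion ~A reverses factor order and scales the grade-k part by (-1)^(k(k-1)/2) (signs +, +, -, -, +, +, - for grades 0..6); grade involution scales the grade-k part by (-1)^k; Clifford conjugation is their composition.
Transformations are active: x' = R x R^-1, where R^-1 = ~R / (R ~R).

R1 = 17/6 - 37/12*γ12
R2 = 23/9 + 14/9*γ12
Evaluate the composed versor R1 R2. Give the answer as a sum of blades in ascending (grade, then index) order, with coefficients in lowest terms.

Distribute over the terms of R1 (each basis-blade product reordered to ascending indices, repeated generators contracted through their squares):
(17/6) R2 = 391/54 + 119/27*γ12
(-37/12*γ12) R2 = 259/54 - 851/108*γ12
Summing the partial products and collecting blades:
Answer: 325/27 - 125/36*γ12


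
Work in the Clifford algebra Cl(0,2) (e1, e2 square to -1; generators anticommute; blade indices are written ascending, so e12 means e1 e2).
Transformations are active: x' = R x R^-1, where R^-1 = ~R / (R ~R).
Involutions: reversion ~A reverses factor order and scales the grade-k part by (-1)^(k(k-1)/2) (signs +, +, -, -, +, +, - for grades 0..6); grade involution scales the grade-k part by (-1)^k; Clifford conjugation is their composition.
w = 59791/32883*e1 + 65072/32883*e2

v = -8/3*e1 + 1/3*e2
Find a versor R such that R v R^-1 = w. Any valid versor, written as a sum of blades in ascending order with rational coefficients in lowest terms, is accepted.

Here q(v) = q(w) = -65/9; the classical choice R = v + w = -9299/10961*e1 + 76033/32883*e2 then realises v -> w under the sandwich.
Answer: -9299/10961*e1 + 76033/32883*e2


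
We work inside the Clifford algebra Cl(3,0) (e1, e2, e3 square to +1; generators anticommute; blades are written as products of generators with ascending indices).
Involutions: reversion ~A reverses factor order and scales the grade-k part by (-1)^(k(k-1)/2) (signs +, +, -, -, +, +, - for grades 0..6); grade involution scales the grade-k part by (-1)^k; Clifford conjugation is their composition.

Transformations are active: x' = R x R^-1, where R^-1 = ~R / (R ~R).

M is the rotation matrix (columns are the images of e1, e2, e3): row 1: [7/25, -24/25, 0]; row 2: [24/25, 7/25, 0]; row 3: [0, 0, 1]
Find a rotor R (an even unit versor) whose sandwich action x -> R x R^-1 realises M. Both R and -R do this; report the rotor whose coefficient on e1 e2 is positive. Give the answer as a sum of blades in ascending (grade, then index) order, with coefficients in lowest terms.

Method: write R = a + b12*e1 e2 + b13*e1 e3 + b23*e2 e3 with a^2 + b12^2 + b13^2 + b23^2 = 1 (so R^-1 = ~R). Expanding the columns R e_j ~R gives tr M = 4a^2 - 1 and, from the antisymmetric part, M21 - M12 = -4a*b12, M13 - M31 = 4a*b13, M32 - M23 = -4a*b23.
Here tr M = 39/25, so a^2 = (1 + tr M)/4 = 16/25 and a = ±4/5. Taking a = 4/5: M21 - M12 = 48/25, M13 - M31 = 0, M32 - M23 = 0, giving b12 = -3/5, b13 = 0, b23 = 0, i.e. R = 4/5 - 3/5*e1 e2.
Its e1 e2 coefficient is negative, so report the other preimage -R.
Answer: -4/5 + 3/5*e1 e2. Sheet selection: the two-to-one cover makes ±R indistinguishable at the matrix level (trace 39/25), so uniqueness comes from the required sign on e1 e2.


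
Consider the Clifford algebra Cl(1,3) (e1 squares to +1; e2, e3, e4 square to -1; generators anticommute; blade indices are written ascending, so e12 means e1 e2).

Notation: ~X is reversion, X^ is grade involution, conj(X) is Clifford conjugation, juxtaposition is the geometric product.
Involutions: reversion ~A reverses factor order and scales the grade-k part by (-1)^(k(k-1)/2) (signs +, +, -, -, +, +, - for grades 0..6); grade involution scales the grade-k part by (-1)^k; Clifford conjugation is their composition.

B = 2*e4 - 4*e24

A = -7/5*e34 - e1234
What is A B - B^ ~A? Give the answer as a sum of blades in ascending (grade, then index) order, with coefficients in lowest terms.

first term: 14/5*e3 + 4*e13 - 28/5*e23 + 2*e123
second term: -14/5*e3 + 4*e13 - 28/5*e23 + 2*e123
Answer: 28/5*e3


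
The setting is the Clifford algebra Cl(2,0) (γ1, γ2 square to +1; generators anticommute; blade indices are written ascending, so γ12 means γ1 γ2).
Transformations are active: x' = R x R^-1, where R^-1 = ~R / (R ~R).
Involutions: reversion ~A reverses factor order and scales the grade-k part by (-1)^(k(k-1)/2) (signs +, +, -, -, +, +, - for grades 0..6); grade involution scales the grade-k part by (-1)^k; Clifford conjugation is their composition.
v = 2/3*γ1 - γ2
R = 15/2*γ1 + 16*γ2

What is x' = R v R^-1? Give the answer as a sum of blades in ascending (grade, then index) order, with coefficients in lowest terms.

~R = 15/2*γ1 + 16*γ2, and R ~R = 1249/4, so R^-1 = ~R / (1249/4).
R v = -11 - 109/6*γ12
Answer: -4478/3747*γ1 - 159/1249*γ2


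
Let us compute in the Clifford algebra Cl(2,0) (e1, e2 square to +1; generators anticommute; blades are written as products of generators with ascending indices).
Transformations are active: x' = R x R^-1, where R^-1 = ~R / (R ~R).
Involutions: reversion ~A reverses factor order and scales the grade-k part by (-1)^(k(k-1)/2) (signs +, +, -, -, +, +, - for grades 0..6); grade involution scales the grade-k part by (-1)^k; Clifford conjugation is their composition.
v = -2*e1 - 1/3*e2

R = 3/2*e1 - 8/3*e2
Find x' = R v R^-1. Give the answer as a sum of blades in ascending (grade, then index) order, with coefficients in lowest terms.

~R = 3/2*e1 - 8/3*e2, and R ~R = 337/36, so R^-1 = ~R / (337/36).
R v = -19/9 - 35/6*e1 e2
Answer: 446/337*e1 + 1553/1011*e2


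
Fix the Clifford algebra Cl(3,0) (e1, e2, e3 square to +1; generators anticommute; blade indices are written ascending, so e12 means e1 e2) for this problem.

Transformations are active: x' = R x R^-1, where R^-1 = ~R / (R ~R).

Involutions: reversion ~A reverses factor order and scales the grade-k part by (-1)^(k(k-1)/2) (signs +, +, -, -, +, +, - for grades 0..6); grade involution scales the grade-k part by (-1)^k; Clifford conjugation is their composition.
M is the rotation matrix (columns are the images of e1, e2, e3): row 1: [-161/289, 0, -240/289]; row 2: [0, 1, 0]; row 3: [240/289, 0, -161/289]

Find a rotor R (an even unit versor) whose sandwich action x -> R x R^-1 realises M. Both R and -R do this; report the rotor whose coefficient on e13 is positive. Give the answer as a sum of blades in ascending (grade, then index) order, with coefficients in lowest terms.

Method: write R = a + b12*e12 + b13*e13 + b23*e23 with a^2 + b12^2 + b13^2 + b23^2 = 1 (so R^-1 = ~R). Expanding the columns R e_j ~R gives tr M = 4a^2 - 1 and, from the antisymmetric part, M21 - M12 = -4a*b12, M13 - M31 = 4a*b13, M32 - M23 = -4a*b23.
Here tr M = -33/289, so a^2 = (1 + tr M)/4 = 64/289 and a = ±8/17. Taking a = 8/17: M21 - M12 = 0, M13 - M31 = -480/289, M32 - M23 = 0, giving b12 = 0, b13 = -15/17, b23 = 0, i.e. R = 8/17 - 15/17*e13.
Its e13 coefficient is negative, so report the other preimage -R.
Answer: -8/17 + 15/17*e13. Sheet selection: the two-to-one cover makes ±R indistinguishable at the matrix level (trace -33/289), so uniqueness comes from the required sign on e13.


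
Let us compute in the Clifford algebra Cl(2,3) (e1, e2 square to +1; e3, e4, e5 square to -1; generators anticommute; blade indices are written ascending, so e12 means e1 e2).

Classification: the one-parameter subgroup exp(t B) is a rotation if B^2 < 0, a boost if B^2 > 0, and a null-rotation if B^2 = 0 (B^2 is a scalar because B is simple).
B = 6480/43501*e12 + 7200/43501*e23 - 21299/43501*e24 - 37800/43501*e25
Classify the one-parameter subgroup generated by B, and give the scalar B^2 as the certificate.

B^2 term by term: the squares give (6480/43501)^2*(e12)^2 + (7200/43501)^2*(e23)^2 + (-21299/43501)^2*(e24)^2 + (-37800/43501)^2*(e25)^2 = 41990400/1892337001*(-1) + 51840000/1892337001*(+1) + 453647401/1892337001*(+1) + 1428840000/1892337001*(+1) = 1 (each basis 2-blade squares to minus the product of its generators' squares); cross terms between blades sharing an index anticommute and cancel. So B^2 = 1.
Answer: boost, certificate B^2 = 1. The scalar 1 is the complete invariant here: its sign names the subgroup type.


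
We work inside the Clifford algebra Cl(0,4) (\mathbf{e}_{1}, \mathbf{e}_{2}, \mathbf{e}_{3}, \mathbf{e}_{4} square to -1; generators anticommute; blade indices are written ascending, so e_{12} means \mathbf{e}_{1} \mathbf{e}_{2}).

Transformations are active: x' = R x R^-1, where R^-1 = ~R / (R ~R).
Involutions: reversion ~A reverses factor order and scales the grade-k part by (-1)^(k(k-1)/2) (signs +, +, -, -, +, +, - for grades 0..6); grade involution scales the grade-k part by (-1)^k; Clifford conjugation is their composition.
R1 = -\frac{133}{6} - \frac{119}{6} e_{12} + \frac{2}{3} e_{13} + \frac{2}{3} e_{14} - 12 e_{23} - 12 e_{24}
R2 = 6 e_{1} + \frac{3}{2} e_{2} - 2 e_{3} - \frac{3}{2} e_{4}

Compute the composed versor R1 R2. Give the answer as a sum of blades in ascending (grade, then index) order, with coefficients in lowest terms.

Distribute over the terms of R2 (each basis-blade product reordered to ascending indices, repeated generators contracted through their squares):
R1 (6 e_{1}) = -133 e_{1} - 119 e_{2} + 4 e_{3} + 4 e_{4} - 72 e_{123} - 72 e_{124}
R1 (\frac{3}{2} e_{2}) = \frac{119}{4} e_{1} - \frac{133}{4} e_{2} - 18 e_{3} - 18 e_{4} - e_{123} - e_{124}
R1 (-2 e_{3}) = \frac{4}{3} e_{1} - 24 e_{2} + \frac{133}{3} e_{3} + \frac{119}{3} e_{123} + \frac{4}{3} e_{134} - 24 e_{234}
R1 (-\frac{3}{2} e_{4}) = e_{1} - 18 e_{2} + \frac{133}{4} e_{4} + \frac{119}{4} e_{124} - e_{134} + 18 e_{234}
Summing the partial products and collecting blades:
Answer: -\frac{1211}{12} e_{1} - \frac{777}{4} e_{2} + \frac{91}{3} e_{3} + \frac{77}{4} e_{4} - \frac{100}{3} e_{123} - \frac{173}{4} e_{124} + \frac{1}{3} e_{134} - 6 e_{234}


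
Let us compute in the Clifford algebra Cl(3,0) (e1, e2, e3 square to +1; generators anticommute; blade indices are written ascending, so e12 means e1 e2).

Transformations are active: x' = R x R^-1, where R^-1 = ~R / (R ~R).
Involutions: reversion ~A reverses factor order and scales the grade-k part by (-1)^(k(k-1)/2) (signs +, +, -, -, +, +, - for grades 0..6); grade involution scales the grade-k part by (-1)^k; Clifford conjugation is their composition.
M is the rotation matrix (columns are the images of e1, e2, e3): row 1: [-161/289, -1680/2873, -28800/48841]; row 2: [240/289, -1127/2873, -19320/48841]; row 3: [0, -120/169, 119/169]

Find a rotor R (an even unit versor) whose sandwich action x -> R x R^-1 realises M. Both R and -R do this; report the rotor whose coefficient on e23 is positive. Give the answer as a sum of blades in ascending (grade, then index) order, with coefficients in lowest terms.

Method: write R = a + b12*e12 + b13*e13 + b23*e23 with a^2 + b12^2 + b13^2 + b23^2 = 1 (so R^-1 = ~R). Expanding the columns R e_j ~R gives tr M = 4a^2 - 1 and, from the antisymmetric part, M21 - M12 = -4a*b12, M13 - M31 = 4a*b13, M32 - M23 = -4a*b23.
Here tr M = -11977/48841, so a^2 = (1 + tr M)/4 = 9216/48841 and a = ±96/221. Taking a = 96/221: M21 - M12 = 69120/48841, M13 - M31 = -28800/48841, M32 - M23 = -15360/48841, giving b12 = -180/221, b13 = -75/221, b23 = 40/221, i.e. R = 96/221 - 180/221*e12 - 75/221*e13 + 40/221*e23.
Its e23 coefficient is already positive.
Answer: 96/221 - 180/221*e12 - 75/221*e13 + 40/221*e23. Recall the cover is two-to-one: with M of trace -11977/48841, both preimages act alike, and the stated e23 sign chooses the sheet.


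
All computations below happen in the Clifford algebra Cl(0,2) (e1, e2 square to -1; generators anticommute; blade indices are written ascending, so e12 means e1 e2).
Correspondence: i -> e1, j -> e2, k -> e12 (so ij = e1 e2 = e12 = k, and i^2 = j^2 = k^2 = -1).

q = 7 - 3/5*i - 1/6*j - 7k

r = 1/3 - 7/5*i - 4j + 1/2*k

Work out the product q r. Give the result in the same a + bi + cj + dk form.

In blades: q = 7 - 3/5*e1 - 1/6*e2 - 7*e12, r = 1/3 - 7/5*e1 - 4*e2 + 1/2*e12.
Distribute q over r term by term (generator squares from the signature, products reordered to ascending indices): (7)*r = 7/3 - 49/5*e1 - 28*e2 + 7/2*e12; (-3/5*e1)*r = -21/25 - 1/5*e1 + 3/10*e2 + 12/5*e12; (-1/6*e2)*r = -2/3 - 1/12*e1 - 1/18*e2 - 7/30*e12; (-7*e12)*r = 7/2 - 28*e1 + 49/5*e2 - 7/3*e12.
Sum: 649/150 - 457/12*e1 - 808/45*e2 + 10/3*e12; translating back through the correspondence:
Answer: 649/150 - 457/12*i - 808/45*j + 10/3*k


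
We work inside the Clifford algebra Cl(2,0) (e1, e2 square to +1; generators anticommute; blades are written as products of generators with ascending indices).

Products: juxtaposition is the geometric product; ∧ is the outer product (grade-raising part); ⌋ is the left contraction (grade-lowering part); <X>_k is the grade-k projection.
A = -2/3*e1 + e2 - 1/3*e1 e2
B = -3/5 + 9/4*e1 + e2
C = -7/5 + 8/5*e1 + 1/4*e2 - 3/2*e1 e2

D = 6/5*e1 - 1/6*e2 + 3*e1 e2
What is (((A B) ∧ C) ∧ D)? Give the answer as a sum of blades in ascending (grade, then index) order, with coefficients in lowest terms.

step 1: -1/2 + 1/15*e1 + 3/20*e2 - 163/60*e1 e2
step 2: 7/10 - 67/75*e1 - 67/200*e2 + 433/100*e1 e2
step 3: 21/25*e1 - 7/60*e2 + 11929/4500*e1 e2
Answer: 21/25*e1 - 7/60*e2 + 11929/4500*e1 e2


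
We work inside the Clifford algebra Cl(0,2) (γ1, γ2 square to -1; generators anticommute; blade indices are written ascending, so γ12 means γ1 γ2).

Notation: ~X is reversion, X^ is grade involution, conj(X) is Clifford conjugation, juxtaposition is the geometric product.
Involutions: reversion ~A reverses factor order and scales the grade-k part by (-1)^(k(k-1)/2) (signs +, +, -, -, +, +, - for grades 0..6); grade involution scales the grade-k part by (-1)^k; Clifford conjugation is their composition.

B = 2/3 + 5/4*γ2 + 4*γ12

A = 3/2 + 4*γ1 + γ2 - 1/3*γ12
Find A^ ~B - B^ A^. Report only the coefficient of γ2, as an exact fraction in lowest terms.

first term: 11/12 + 7/4*γ1 - 355/24*γ2 - 101/9*γ12
second term: 13/12 + 7/4*γ1 - 445/24*γ2 + 7/9*γ12
Answer: 15/4


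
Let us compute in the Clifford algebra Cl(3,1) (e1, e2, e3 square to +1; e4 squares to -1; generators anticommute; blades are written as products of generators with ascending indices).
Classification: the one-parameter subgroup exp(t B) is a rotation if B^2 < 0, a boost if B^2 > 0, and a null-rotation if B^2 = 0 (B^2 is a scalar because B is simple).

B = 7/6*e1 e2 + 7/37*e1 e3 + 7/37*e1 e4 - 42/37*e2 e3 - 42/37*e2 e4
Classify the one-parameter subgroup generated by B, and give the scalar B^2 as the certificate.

B^2 term by term: the squares give (7/6)^2*(e1 e2)^2 + (7/37)^2*(e1 e3)^2 + (7/37)^2*(e1 e4)^2 + (-42/37)^2*(e2 e3)^2 + (-42/37)^2*(e2 e4)^2 = 49/36*(-1) + 49/1369*(-1) + 49/1369*(+1) + 1764/1369*(-1) + 1764/1369*(+1) = -49/36 (each basis 2-blade squares to minus the product of its generators' squares); cross terms between blades sharing an index anticommute and cancel; the commuting (index-disjoint) pairs give grade-4 terms 2*c*c'*(blade product), which cancel blade by blade — e1 e2 e3 e4: 588/1369 - 588/1369 = 0 — confirming B is simple. So B^2 = -49/36.
Answer: rotation, certificate B^2 = -49/36. Because -49/36 is invariant under every versor sandwich, the classification follows from its sign alone.


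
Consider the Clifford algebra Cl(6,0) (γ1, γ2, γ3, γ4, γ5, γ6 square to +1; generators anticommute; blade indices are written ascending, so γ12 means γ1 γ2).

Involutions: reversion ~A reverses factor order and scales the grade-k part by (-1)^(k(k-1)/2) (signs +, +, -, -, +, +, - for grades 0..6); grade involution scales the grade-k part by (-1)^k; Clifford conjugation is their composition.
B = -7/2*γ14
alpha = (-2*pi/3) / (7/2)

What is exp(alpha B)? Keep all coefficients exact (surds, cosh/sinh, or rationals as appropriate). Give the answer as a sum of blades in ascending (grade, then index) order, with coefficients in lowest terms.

B^2 = (-7/2)^2*(γ14)^2 = 49/4*(-1) = -49/4 (a basis 2-blade squares to minus the product of its generators' squares).
B^2 = -49/4 — circular case — the even/odd split gives cos and sin: l = 7/2, alpha*l = -2*pi/3, so exp(alpha B) = cos(-2*pi/3) + (sin(-2*pi/3)/(7/2))*B = -1/2 + (-sqrt(3)/7)*B.
Answer: -1/2 + sqrt(3)/2*γ14


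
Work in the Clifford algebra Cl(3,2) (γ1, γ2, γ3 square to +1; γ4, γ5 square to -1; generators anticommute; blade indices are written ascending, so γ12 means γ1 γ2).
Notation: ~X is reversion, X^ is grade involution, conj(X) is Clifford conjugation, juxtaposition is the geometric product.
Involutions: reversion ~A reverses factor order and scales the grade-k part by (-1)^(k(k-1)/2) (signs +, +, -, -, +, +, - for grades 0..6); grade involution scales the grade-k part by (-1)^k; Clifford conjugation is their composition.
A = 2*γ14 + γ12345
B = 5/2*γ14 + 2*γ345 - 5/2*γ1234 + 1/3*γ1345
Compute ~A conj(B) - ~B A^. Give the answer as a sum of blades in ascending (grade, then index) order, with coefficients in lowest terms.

first term: 5 - 1/3*γ2 + 5/2*γ5 - 2*γ12 + 5*γ23 + 2/3*γ35 - 4*γ135 - 5/2*γ235
second term: -5 + 1/3*γ2 - 5/2*γ5 - 2*γ12 - 5*γ23 - 2/3*γ35 + 4*γ135 + 5/2*γ235
Answer: 10 - 2/3*γ2 + 5*γ5 + 10*γ23 + 4/3*γ35 - 8*γ135 - 5*γ235


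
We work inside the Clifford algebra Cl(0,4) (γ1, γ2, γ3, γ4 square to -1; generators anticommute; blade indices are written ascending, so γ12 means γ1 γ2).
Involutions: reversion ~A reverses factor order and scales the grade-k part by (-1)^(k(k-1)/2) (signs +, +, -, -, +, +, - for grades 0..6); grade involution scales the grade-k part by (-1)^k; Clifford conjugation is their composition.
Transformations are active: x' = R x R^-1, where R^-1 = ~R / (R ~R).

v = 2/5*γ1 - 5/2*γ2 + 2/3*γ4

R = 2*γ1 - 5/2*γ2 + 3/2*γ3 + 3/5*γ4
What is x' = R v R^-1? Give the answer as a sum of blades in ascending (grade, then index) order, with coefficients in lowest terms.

~R = 2*γ1 - 5/2*γ2 + 3/2*γ3 + 3/5*γ4, and R ~R = -643/50, so R^-1 = ~R / (-643/50).
R v = -149/20 - 4*γ12 - 3/5*γ13 + 82/75*γ14 + 15/4*γ23 - 1/6*γ24 + γ34
Answer: 6164/3215*γ1 - 255/643*γ2 + 2235/1286*γ3 + 55/1929*γ4


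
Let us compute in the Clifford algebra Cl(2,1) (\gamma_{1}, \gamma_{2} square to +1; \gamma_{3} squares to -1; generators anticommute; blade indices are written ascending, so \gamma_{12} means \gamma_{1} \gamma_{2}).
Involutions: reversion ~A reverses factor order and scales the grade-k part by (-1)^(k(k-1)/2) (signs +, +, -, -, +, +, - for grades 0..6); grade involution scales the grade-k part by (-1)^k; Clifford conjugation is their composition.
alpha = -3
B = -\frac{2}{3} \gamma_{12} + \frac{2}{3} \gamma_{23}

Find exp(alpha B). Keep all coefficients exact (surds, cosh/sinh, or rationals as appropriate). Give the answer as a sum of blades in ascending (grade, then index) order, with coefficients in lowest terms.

B^2 term by term: the squares give (-\frac{2}{3})^2*(\gamma_{12})^2 + (\frac{2}{3})^2*(\gamma_{23})^2 = \frac{4}{9}*(-1) + \frac{4}{9}*(+1) = 0 (each basis 2-blade squares to minus the product of its generators' squares); cross terms between blades sharing an index anticommute and cancel. So B^2 = 0.
B^2 = 0, hence only two terms survive: exp(alpha B) = 1 + alpha B (parabolic case).
Answer: 1 + 2 \gamma_{12} - 2 \gamma_{23}


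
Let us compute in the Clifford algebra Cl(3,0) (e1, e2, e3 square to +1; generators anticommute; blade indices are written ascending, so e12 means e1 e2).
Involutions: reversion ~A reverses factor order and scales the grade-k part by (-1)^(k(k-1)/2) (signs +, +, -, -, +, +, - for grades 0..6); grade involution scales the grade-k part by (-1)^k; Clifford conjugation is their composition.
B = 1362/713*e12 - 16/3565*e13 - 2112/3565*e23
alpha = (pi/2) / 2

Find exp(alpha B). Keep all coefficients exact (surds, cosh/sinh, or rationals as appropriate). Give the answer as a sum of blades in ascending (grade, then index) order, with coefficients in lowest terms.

B^2 term by term: the squares give (1362/713)^2*(e12)^2 + (-16/3565)^2*(e13)^2 + (-2112/3565)^2*(e23)^2 = 1855044/508369*(-1) + 256/12709225*(-1) + 4460544/12709225*(-1) = -4 (each basis 2-blade squares to minus the product of its generators' squares); cross terms between blades sharing an index anticommute and cancel. So B^2 = -4.
B^2 = -4 — B^2 < 0, so the exponential closes trigonometrically: l = 2, alpha*l = pi/2, so exp(alpha B) = cos(pi/2) + (sin(pi/2)/2)*B = 0 + (1/2)*B.
Answer: 681/713*e12 - 8/3565*e13 - 1056/3565*e23


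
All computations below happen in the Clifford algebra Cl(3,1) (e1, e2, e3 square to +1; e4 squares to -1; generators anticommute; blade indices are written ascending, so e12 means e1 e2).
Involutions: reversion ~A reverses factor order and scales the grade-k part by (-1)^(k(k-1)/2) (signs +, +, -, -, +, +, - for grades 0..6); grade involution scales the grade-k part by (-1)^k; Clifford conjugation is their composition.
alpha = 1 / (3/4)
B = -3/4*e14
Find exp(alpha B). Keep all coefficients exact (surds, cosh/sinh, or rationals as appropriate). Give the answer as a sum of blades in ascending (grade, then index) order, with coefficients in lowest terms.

B^2 = (-3/4)^2*(e14)^2 = 9/16*(+1) = 9/16 (a basis 2-blade squares to minus the product of its generators' squares).
B^2 = 9/16 — since the square is positive, the closed form is hyperbolic: l = 3/4, alpha*l = 1, so exp(alpha B) = cosh(1) + (sinh(1)/(3/4))*B = cosh(1) + (4*sinh(1)/3)*B.
Answer: cosh(1) - sinh(1)*e14


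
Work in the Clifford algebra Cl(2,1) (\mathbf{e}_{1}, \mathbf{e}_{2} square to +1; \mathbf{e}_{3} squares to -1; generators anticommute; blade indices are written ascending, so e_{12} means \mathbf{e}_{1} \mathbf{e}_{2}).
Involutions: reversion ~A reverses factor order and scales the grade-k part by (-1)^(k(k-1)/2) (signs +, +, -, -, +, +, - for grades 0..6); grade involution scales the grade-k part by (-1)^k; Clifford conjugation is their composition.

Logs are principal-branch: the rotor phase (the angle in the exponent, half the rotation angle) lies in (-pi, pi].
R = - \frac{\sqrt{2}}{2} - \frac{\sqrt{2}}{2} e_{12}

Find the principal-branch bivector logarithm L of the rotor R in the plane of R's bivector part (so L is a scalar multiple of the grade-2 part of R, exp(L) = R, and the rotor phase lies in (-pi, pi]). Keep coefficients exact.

The scalar part of R is - \frac{\sqrt{2}}{2}, and that scalar determines the rotor phase on the principal branch; recovering the unit plane as bivector-part over sine of the phase gives L = phase * plane.
Concretely: cos(phase) = - \frac{\sqrt{2}}{2} gives phase = ±\frac{3 \pi}{4}, and since phase/sin(phase) is even the sign is immaterial: L = (phase/sin(phase)) * <R>_2 = (\frac{3 \sqrt{2} \pi}{4}) * <R>_2.
Answer: - \frac{3 \pi}{4} e_{12}


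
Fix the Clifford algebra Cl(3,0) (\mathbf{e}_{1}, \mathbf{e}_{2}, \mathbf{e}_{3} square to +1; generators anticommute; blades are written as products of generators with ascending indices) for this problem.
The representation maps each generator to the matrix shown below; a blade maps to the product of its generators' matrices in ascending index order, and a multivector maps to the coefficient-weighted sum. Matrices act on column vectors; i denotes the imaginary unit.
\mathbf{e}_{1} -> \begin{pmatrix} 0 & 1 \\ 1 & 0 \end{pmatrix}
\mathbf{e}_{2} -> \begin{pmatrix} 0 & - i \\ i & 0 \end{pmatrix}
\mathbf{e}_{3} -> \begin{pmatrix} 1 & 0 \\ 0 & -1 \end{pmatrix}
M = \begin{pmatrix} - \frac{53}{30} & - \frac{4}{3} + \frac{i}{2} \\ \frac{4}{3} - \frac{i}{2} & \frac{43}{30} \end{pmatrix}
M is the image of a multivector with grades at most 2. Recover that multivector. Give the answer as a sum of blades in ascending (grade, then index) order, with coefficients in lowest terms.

Method: 1, rho(e_{1}), rho(e_{2}), rho(e_{3}) form a trace-orthogonal basis of the 2x2 complex matrices (tr(X Y) = 2 if X = Y, else 0), so M = m0*1 + m1*rho(e_{1}) + m2*rho(e_{2}) + m3*rho(e_{3}) with m0 = tr(M)/2 = - \frac{1}{6}, m1 = tr(M rho(e_{1}))/2 = 0, m2 = tr(M rho(e_{2}))/2 = - \frac{1}{2} - \frac{4 i}{3}, m3 = tr(M rho(e_{3}))/2 = - \frac{8}{5}.
Multiplying table entries, the bivector images are rho(e_{1} e_{2}) = i*rho(e_{3}), rho(e_{1} e_{3}) = -i*rho(e_{2}), rho(e_{2} e_{3}) = i*rho(e_{1}); with real blade coefficients the real parts of m0..m3 are the coefficients of 1, e_{1}, e_{2}, e_{3} and the imaginary parts give the bivectors (e_{2} e_{3}: Im m1, e_{1} e_{3}: -Im m2, e_{1} e_{2}: Im m3).
Answer: -\frac{1}{6} - \frac{1}{2} e_{2} - \frac{8}{5} e_{3} + \frac{4}{3} e_{1} e_{3}


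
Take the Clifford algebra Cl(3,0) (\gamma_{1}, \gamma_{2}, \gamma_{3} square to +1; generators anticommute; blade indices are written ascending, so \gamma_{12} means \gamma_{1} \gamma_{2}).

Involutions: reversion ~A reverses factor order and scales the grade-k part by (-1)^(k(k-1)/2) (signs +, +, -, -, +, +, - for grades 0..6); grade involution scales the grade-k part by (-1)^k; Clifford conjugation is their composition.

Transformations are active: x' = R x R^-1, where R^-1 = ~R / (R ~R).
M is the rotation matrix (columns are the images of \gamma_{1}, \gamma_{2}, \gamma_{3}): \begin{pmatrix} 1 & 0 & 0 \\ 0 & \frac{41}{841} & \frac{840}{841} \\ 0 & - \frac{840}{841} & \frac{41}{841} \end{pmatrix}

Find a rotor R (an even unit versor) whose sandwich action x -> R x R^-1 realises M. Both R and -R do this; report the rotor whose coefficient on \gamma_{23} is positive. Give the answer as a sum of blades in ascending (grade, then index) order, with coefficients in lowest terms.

Method: write R = a + b12*\gamma_{12} + b13*\gamma_{13} + b23*\gamma_{23} with a^2 + b12^2 + b13^2 + b23^2 = 1 (so R^-1 = ~R). Expanding the columns R e_j ~R gives tr M = 4a^2 - 1 and, from the antisymmetric part, M21 - M12 = -4a*b12, M13 - M31 = 4a*b13, M32 - M23 = -4a*b23.
Here tr M = \frac{923}{841}, so a^2 = (1 + tr M)/4 = \frac{441}{841} and a = ±\frac{21}{29}. Taking a = \frac{21}{29}: M21 - M12 = 0, M13 - M31 = 0, M32 - M23 = -\frac{1680}{841}, giving b12 = 0, b13 = 0, b23 = \frac{20}{29}, i.e. R = \frac{21}{29} + \frac{20}{29} \gamma_{23}.
Its \gamma_{23} coefficient is already positive.
Answer: \frac{21}{29} + \frac{20}{29} \gamma_{23}. Key observation: the double cover Spin(3) -> SO(3) sends R and -R to the same matrix (trace \frac{923}{841} here), so the stated sign of the \gamma_{23} coefficient is what selects one sheet.


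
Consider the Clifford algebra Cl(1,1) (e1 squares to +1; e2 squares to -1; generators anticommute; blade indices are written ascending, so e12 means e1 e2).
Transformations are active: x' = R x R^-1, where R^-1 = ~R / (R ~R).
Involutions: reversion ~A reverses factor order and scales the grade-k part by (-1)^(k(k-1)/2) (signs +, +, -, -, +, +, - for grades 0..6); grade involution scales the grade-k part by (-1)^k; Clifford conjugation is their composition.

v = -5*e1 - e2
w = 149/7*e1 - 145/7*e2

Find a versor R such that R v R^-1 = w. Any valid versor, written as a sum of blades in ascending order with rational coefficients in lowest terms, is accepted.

Construction: equal norms (both 24) license R = v + w = 114/7*e1 - 152/7*e2 — nothing changes along that direction, while (v - w)/2 changes sign, so v maps onto w.
Answer: 114/7*e1 - 152/7*e2


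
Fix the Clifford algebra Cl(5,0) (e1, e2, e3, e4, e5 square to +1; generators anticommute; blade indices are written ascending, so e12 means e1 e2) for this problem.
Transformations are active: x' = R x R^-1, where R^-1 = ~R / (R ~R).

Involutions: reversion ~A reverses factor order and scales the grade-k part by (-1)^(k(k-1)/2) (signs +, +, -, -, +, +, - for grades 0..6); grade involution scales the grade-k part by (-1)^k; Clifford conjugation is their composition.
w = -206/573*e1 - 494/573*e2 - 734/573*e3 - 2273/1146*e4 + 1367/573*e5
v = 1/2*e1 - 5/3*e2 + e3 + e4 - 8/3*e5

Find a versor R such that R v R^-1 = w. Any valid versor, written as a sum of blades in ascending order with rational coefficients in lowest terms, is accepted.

Sketch: the shared square 437/36 makes R = v + w = 161/1146*e1 - 483/191*e2 - 161/573*e3 - 1127/1146*e4 - 161/573*e5 the natural versor; its sandwich fixes that direction, negates (v - w)/2, and sends v to w.
Answer: 161/1146*e1 - 483/191*e2 - 161/573*e3 - 1127/1146*e4 - 161/573*e5


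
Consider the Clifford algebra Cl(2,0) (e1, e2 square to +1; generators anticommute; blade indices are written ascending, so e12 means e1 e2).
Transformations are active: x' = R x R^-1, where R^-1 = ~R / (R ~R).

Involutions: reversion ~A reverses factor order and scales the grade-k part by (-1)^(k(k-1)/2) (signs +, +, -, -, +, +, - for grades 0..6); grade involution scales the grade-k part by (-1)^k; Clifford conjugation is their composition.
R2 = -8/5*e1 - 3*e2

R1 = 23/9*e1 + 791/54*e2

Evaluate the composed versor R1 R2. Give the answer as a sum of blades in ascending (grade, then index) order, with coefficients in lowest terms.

Distribute over the terms of R1 (each basis-blade product reordered to ascending indices, repeated generators contracted through their squares):
(23/9*e1) R2 = -184/45 - 23/3*e12
(791/54*e2) R2 = -791/18 + 3164/135*e12
Summing the partial products and collecting blades:
Answer: -1441/30 + 2129/135*e12


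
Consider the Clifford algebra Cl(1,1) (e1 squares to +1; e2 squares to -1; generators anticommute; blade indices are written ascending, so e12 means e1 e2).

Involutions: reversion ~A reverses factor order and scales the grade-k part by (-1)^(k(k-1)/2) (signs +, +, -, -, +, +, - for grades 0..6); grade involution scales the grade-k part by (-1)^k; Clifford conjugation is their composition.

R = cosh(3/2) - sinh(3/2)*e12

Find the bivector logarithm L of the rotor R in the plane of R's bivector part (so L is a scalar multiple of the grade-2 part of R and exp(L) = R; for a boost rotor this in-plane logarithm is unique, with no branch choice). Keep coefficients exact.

The scalar part of R is cosh(3/2), giving the rapidity magnitude (cosh is even); the bivector part supplies orientation, its quotient by sinh of the rapidity is the plane, and L = rapidity * plane — unique in that plane, since flipping both signs leaves L unchanged.
Concretely: cosh(rapidity) = cosh(3/2) gives rapidity = ±3/2, and since rapidity/sinh(rapidity) is even the sign is immaterial: L = (rapidity/sinh(rapidity)) * <R>_2 = (3/(2*sinh(3/2))) * <R>_2.
Answer: -3/2*e12


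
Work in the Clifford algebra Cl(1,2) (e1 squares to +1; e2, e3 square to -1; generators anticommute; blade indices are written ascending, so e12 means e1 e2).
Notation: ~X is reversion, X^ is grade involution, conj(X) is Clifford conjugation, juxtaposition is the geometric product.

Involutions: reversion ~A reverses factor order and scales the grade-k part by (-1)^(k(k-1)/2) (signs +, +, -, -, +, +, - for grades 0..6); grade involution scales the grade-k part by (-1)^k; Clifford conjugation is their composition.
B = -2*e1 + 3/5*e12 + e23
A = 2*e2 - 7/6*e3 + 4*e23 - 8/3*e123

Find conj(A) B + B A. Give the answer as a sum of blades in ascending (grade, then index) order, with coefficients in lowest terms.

first term: 4 + 22/15*e1 + 7/6*e2 + 2/5*e3 - 4*e12 - 1/15*e13 + 16/3*e23 + 87/10*e123
second term: -4 + 22/15*e1 + 7/6*e2 + 2/5*e3 - 4*e12 - 1/15*e13 + 16/3*e23 - 87/10*e123
Answer: 44/15*e1 + 7/3*e2 + 4/5*e3 - 8*e12 - 2/15*e13 + 32/3*e23


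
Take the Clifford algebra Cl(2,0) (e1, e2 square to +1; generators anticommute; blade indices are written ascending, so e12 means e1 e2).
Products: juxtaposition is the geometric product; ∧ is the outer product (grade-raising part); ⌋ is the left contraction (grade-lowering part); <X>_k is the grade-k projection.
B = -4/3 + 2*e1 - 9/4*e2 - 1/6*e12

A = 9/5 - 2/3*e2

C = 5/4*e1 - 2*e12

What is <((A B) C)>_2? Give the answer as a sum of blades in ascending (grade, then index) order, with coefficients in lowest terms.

step 1: -9/10 + 157/45*e1 - 569/180*e2 + 31/30*e12
step 2: 1157/180 - 2681/360*e1 - 2977/360*e2 + 4141/720*e12
step 3: 4141/720*e12
Answer: 4141/720*e12


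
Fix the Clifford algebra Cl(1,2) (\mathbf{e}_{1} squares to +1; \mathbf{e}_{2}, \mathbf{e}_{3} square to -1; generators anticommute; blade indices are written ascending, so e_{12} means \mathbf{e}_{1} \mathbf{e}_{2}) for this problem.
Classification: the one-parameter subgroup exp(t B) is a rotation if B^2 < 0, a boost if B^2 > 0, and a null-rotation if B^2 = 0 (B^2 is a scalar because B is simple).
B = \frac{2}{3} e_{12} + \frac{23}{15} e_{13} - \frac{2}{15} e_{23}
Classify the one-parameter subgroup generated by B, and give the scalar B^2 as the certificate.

B^2 term by term: the squares give (\frac{2}{3})^2*(e_{12})^2 + (\frac{23}{15})^2*(e_{13})^2 + (-\frac{2}{15})^2*(e_{23})^2 = \frac{4}{9}*(+1) + \frac{529}{225}*(+1) + \frac{4}{225}*(-1) = \frac{25}{9} (each basis 2-blade squares to minus the product of its generators' squares); cross terms between blades sharing an index anticommute and cancel. So B^2 = \frac{25}{9}.
Answer: boost, certificate B^2 = \frac{25}{9}. The scalar \frac{25}{9} is the complete invariant here: its sign names the subgroup type.


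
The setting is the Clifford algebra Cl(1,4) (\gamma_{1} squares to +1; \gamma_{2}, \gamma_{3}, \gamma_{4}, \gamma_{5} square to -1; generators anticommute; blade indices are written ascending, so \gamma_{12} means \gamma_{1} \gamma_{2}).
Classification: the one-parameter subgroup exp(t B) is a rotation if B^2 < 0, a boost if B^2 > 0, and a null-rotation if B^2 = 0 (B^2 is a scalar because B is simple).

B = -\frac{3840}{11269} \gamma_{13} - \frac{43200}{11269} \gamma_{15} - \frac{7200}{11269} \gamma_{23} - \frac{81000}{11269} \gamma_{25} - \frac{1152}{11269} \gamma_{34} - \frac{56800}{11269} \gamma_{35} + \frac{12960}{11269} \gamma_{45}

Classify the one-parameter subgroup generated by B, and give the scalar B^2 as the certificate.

B^2 term by term: the squares give (-\frac{3840}{11269})^2*(\gamma_{13})^2 + (-\frac{43200}{11269})^2*(\gamma_{15})^2 + (-\frac{7200}{11269})^2*(\gamma_{23})^2 + (-\frac{81000}{11269})^2*(\gamma_{25})^2 + (-\frac{1152}{11269})^2*(\gamma_{34})^2 + (-\frac{56800}{11269})^2*(\gamma_{35})^2 + (\frac{12960}{11269})^2*(\gamma_{45})^2 = \frac{14745600}{126990361}*(+1) + \frac{1866240000}{126990361}*(+1) + \frac{51840000}{126990361}*(-1) + \frac{6561000000}{126990361}*(-1) + \frac{1327104}{126990361}*(-1) + \frac{3226240000}{126990361}*(-1) + \frac{167961600}{126990361}*(-1) = -64 (each basis 2-blade squares to minus the product of its generators' squares); cross terms between blades sharing an index anticommute and cancel; the commuting (index-disjoint) pairs give grade-4 terms 2*c*c'*(blade product), which cancel blade by blade — \gamma_{1235}: -\frac{622080000}{126990361} + \frac{622080000}{126990361} = 0; \gamma_{1345}: -\frac{99532800}{126990361} + \frac{99532800}{126990361} = 0; \gamma_{2345}: -\frac{186624000}{126990361} + \frac{186624000}{126990361} = 0 — confirming B is simple. So B^2 = -64.
Answer: rotation, certificate B^2 = -64. The invariant at work: B^2 = -64 is unchanged by conjugation, hence its sign classifies the subgroup whatever basis B is written in.
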